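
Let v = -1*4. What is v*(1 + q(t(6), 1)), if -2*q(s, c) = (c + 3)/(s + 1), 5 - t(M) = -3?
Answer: -28/9 ≈ -3.1111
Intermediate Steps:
t(M) = 8 (t(M) = 5 - 1*(-3) = 5 + 3 = 8)
q(s, c) = -(3 + c)/(2*(1 + s)) (q(s, c) = -(c + 3)/(2*(s + 1)) = -(3 + c)/(2*(1 + s)))
v = -4
v*(1 + q(t(6), 1)) = -4*(1 + (-3 - 1*1)/(2*(1 + 8))) = -4*(1 + (½)*(-3 - 1)/9) = -4*(1 + (½)*(⅑)*(-4)) = -4*(1 - 2/9) = -4*7/9 = -28/9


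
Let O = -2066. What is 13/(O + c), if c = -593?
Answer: -13/2659 ≈ -0.0048891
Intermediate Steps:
13/(O + c) = 13/(-2066 - 593) = 13/(-2659) = 13*(-1/2659) = -13/2659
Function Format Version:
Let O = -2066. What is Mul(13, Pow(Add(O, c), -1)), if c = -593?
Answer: Rational(-13, 2659) ≈ -0.0048891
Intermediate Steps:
Mul(13, Pow(Add(O, c), -1)) = Mul(13, Pow(Add(-2066, -593), -1)) = Mul(13, Pow(-2659, -1)) = Mul(13, Rational(-1, 2659)) = Rational(-13, 2659)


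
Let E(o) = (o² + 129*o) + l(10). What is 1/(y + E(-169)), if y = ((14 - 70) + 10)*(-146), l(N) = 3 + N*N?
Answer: 1/13579 ≈ 7.3643e-5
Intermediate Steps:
l(N) = 3 + N²
E(o) = 103 + o² + 129*o (E(o) = (o² + 129*o) + (3 + 10²) = (o² + 129*o) + (3 + 100) = (o² + 129*o) + 103 = 103 + o² + 129*o)
y = 6716 (y = (-56 + 10)*(-146) = -46*(-146) = 6716)
1/(y + E(-169)) = 1/(6716 + (103 + (-169)² + 129*(-169))) = 1/(6716 + (103 + 28561 - 21801)) = 1/(6716 + 6863) = 1/13579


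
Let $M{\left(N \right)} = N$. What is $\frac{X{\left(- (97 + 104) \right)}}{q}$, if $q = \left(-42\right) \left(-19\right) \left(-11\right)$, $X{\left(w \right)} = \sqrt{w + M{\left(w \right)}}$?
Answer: $- \frac{i \sqrt{402}}{8778} \approx - 0.0022841 i$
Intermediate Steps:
$X{\left(w \right)} = \sqrt{2} \sqrt{w}$ ($X{\left(w \right)} = \sqrt{w + w} = \sqrt{2 w} = \sqrt{2} \sqrt{w}$)
$q = -8778$ ($q = 798 \left(-11\right) = -8778$)
$\frac{X{\left(- (97 + 104) \right)}}{q} = \frac{\sqrt{2} \sqrt{- (97 + 104)}}{-8778} = \sqrt{2} \sqrt{\left(-1\right) 201} \left(- \frac{1}{8778}\right) = \sqrt{2} \sqrt{-201} \left(- \frac{1}{8778}\right) = \sqrt{2} i \sqrt{201} \left(- \frac{1}{8778}\right) = i \sqrt{402} \left(- \frac{1}{8778}\right) = - \frac{i \sqrt{402}}{8778}$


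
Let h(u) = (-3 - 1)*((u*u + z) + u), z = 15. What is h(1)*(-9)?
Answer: 612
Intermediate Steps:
h(u) = -60 - 4*u - 4*u**2 (h(u) = (-3 - 1)*((u*u + 15) + u) = -4*((u**2 + 15) + u) = -4*((15 + u**2) + u) = -4*(15 + u + u**2) = -60 - 4*u - 4*u**2)
h(1)*(-9) = (-60 - 4*1 - 4*1**2)*(-9) = (-60 - 4 - 4*1)*(-9) = (-60 - 4 - 4)*(-9) = -68*(-9) = 612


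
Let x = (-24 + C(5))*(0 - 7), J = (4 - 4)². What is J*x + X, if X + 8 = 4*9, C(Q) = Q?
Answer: 28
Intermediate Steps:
J = 0 (J = 0² = 0)
x = 133 (x = (-24 + 5)*(0 - 7) = -19*(-7) = 133)
X = 28 (X = -8 + 4*9 = -8 + 36 = 28)
J*x + X = 0*133 + 28 = 0 + 28 = 28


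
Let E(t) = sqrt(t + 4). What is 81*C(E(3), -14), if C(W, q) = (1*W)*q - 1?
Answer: -81 - 1134*sqrt(7) ≈ -3081.3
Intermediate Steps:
E(t) = sqrt(4 + t)
C(W, q) = -1 + W*q (C(W, q) = W*q - 1 = -1 + W*q)
81*C(E(3), -14) = 81*(-1 + sqrt(4 + 3)*(-14)) = 81*(-1 + sqrt(7)*(-14)) = 81*(-1 - 14*sqrt(7)) = -81 - 1134*sqrt(7)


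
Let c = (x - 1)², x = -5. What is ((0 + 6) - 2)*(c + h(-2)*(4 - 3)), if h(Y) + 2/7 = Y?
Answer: 944/7 ≈ 134.86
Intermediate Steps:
c = 36 (c = (-5 - 1)² = (-6)² = 36)
h(Y) = -2/7 + Y
((0 + 6) - 2)*(c + h(-2)*(4 - 3)) = ((0 + 6) - 2)*(36 + (-2/7 - 2)*(4 - 3)) = (6 - 2)*(36 - 16/7*1) = 4*(36 - 16/7) = 4*(236/7) = 944/7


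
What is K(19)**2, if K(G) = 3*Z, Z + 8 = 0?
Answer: 576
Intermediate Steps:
Z = -8 (Z = -8 + 0 = -8)
K(G) = -24 (K(G) = 3*(-8) = -24)
K(19)**2 = (-24)**2 = 576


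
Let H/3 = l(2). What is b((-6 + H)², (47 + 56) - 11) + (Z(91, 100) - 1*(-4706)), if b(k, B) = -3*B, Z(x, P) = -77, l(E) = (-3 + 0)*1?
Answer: 4353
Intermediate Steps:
l(E) = -3 (l(E) = -3*1 = -3)
H = -9 (H = 3*(-3) = -9)
b((-6 + H)², (47 + 56) - 11) + (Z(91, 100) - 1*(-4706)) = -3*((47 + 56) - 11) + (-77 - 1*(-4706)) = -3*(103 - 11) + (-77 + 4706) = -3*92 + 4629 = -276 + 4629 = 4353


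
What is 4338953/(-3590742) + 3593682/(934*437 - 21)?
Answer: 11133097631483/1465514667654 ≈ 7.5967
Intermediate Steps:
4338953/(-3590742) + 3593682/(934*437 - 21) = 4338953*(-1/3590742) + 3593682/(408158 - 21) = -4338953/3590742 + 3593682/408137 = 11133097631483/1465514667654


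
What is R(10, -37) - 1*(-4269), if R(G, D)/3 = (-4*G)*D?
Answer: 8709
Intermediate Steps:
R(G, D) = -12*D*G (R(G, D) = 3*((-4*G)*D) = 3*(-4*D*G) = -12*D*G)
R(10, -37) - 1*(-4269) = -12*(-37)*10 - 1*(-4269) = 4440 + 4269 = 8709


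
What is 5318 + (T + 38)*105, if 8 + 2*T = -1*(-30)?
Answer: 10463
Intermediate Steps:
T = 11 (T = -4 + (-1*(-30))/2 = -4 + (1/2)*30 = -4 + 15 = 11)
5318 + (T + 38)*105 = 5318 + (11 + 38)*105 = 5318 + 49*105 = 5318 + 5145 = 10463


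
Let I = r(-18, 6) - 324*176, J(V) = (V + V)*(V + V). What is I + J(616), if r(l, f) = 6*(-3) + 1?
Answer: 1460783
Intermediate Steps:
r(l, f) = -17 (r(l, f) = -18 + 1 = -17)
J(V) = 4*V² (J(V) = (2*V)*(2*V) = 4*V²)
I = -57041 (I = -17 - 324*176 = -17 - 57024 = -57041)
I + J(616) = -57041 + 4*616² = -57041 + 4*379456 = -57041 + 1517824 = 1460783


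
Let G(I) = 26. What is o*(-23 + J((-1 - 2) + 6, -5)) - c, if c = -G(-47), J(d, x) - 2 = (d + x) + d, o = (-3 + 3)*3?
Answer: 26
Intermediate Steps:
o = 0 (o = 0*3 = 0)
J(d, x) = 2 + x + 2*d (J(d, x) = 2 + ((d + x) + d) = 2 + (x + 2*d) = 2 + x + 2*d)
c = -26 (c = -1*26 = -26)
o*(-23 + J((-1 - 2) + 6, -5)) - c = 0*(-23 + (2 - 5 + 2*((-1 - 2) + 6))) - 1*(-26) = 0*(-23 + (2 - 5 + 2*(-3 + 6))) + 26 = 0*(-23 + (2 - 5 + 2*3)) + 26 = 0*(-23 + (2 - 5 + 6)) + 26 = 0*(-23 + 3) + 26 = 0*(-20) + 26 = 0 + 26 = 26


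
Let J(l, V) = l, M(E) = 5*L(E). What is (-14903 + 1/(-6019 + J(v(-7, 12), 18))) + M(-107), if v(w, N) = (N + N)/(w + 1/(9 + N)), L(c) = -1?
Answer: -6554138285/439639 ≈ -14908.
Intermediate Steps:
v(w, N) = 2*N/(w + 1/(9 + N)) (v(w, N) = (2*N)/(w + 1/(9 + N)) = 2*N/(w + 1/(9 + N)))
M(E) = -5 (M(E) = 5*(-1) = -5)
(-14903 + 1/(-6019 + J(v(-7, 12), 18))) + M(-107) = (-14903 + 1/(-6019 + 2*12*(9 + 12)/(1 + 9*(-7) + 12*(-7)))) - 5 = (-14903 + 1/(-6019 + 2*12*21/(1 - 63 - 84))) - 5 = (-14903 + 1/(-6019 + 2*12*21/(-146))) - 5 = (-14903 + 1/(-6019 + 2*12*(-1/146)*21)) - 5 = (-14903 + 1/(-6019 - 252/73)) - 5 = (-14903 + 1/(-439639/73)) - 5 = (-14903 - 73/439639) - 5 = -6551940090/439639 - 5 = -6554138285/439639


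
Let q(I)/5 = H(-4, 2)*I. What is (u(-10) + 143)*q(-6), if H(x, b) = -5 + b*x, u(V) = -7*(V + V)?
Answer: 110370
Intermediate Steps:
u(V) = -14*V
q(I) = -65*I (q(I) = 5*((-5 + 2*(-4))*I) = 5*((-5 - 8)*I) = 5*(-13*I) = -65*I)
(u(-10) + 143)*q(-6) = (-14*(-10) + 143)*(-65*(-6)) = (140 + 143)*390 = 283*390 = 110370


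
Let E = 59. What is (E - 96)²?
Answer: 1369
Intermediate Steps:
(E - 96)² = (59 - 96)² = (-37)² = 1369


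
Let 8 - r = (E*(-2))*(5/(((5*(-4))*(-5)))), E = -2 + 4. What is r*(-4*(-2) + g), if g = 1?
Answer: 369/5 ≈ 73.800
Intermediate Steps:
E = 2
r = 41/5 (r = 8 - 2*(-2)*5/(((5*(-4))*(-5))) = 8 - (-4)*5/((-20*(-5))) = 8 - (-4)*5/100 = 8 - (-4)*5*(1/100) = 8 - (-4)/20 = 8 - 1*(-⅕) = 8 + ⅕ = 41/5 ≈ 8.2000)
r*(-4*(-2) + g) = 41*(-4*(-2) + 1)/5 = 41*(8 + 1)/5 = (41/5)*9 = 369/5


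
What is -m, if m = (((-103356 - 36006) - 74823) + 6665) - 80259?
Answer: 287779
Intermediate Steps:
m = -287779 (m = ((-139362 - 74823) + 6665) - 80259 = (-214185 + 6665) - 80259 = -207520 - 80259 = -287779)
-m = -1*(-287779) = 287779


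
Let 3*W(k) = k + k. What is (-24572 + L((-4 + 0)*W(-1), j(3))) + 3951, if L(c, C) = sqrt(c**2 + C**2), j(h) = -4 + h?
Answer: -20621 + sqrt(73)/3 ≈ -20618.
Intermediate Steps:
W(k) = 2*k/3 (W(k) = (k + k)/3 = (2*k)/3 = 2*k/3)
L(c, C) = sqrt(C**2 + c**2)
(-24572 + L((-4 + 0)*W(-1), j(3))) + 3951 = (-24572 + sqrt((-4 + 3)**2 + ((-4 + 0)*((2/3)*(-1)))**2)) + 3951 = (-24572 + sqrt((-1)**2 + (-4*(-2/3))**2)) + 3951 = (-24572 + sqrt(1 + (8/3)**2)) + 3951 = (-24572 + sqrt(1 + 64/9)) + 3951 = (-24572 + sqrt(73/9)) + 3951 = (-24572 + sqrt(73)/3) + 3951 = -20621 + sqrt(73)/3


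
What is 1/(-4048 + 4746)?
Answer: 1/698 ≈ 0.0014327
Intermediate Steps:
1/(-4048 + 4746) = 1/698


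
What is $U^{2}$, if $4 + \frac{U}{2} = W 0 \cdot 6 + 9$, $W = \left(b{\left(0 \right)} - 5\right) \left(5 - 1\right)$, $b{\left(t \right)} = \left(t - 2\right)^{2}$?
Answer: $100$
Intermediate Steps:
$b{\left(t \right)} = \left(-2 + t\right)^{2}$
$W = -4$ ($W = \left(\left(-2 + 0\right)^{2} - 5\right) \left(5 - 1\right) = \left(\left(-2\right)^{2} - 5\right) 4 = \left(4 - 5\right) 4 = \left(-1\right) 4 = -4$)
$U = 10$ ($U = -8 + 2 \left(- 4 \cdot 0 \cdot 6 + 9\right) = -8 + 2 \left(\left(-4\right) 0 + 9\right) = -8 + 2 \left(0 + 9\right) = -8 + 2 \cdot 9 = -8 + 18 = 10$)
$U^{2} = 10^{2} = 100$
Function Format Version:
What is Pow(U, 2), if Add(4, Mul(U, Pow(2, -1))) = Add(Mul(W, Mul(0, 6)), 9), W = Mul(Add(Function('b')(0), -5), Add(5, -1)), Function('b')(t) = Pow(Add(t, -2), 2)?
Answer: 100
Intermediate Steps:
Function('b')(t) = Pow(Add(-2, t), 2)
W = -4 (W = Mul(Add(Pow(Add(-2, 0), 2), -5), Add(5, -1)) = Mul(Add(Pow(-2, 2), -5), 4) = Mul(Add(4, -5), 4) = Mul(-1, 4) = -4)
U = 10 (U = Add(-8, Mul(2, Add(Mul(-4, Mul(0, 6)), 9))) = Add(-8, Mul(2, Add(Mul(-4, 0), 9))) = Add(-8, Mul(2, Add(0, 9))) = Add(-8, Mul(2, 9)) = Add(-8, 18) = 10)
Pow(U, 2) = Pow(10, 2) = 100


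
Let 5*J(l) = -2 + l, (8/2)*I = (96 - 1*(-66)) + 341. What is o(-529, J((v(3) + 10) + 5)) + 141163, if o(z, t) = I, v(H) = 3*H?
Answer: 565155/4 ≈ 1.4129e+5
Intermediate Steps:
I = 503/4 (I = ((96 - 1*(-66)) + 341)/4 = ((96 + 66) + 341)/4 = (162 + 341)/4 = (1/4)*503 = 503/4 ≈ 125.75)
J(l) = -2/5 + l/5 (J(l) = (-2 + l)/5 = -2/5 + l/5)
o(z, t) = 503/4
o(-529, J((v(3) + 10) + 5)) + 141163 = 503/4 + 141163 = 565155/4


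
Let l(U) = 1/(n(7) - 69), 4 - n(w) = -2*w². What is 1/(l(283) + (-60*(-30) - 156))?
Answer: 33/54253 ≈ 0.00060826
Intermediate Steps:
n(w) = 4 + 2*w² (n(w) = 4 - (-2)*w² = 4 + 2*w²)
l(U) = 1/33 (l(U) = 1/((4 + 2*7²) - 69) = 1/((4 + 2*49) - 69) = 1/((4 + 98) - 69) = 1/(102 - 69) = 1/33)
1/(l(283) + (-60*(-30) - 156)) = 1/(1/33 + (-60*(-30) - 156)) = 1/(1/33 + (1800 - 156)) = 1/(1/33 + 1644) = 1/(54253/33) = 33/54253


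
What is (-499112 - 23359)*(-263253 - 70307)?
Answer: 174275426760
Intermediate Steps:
(-499112 - 23359)*(-263253 - 70307) = -522471*(-333560) = 174275426760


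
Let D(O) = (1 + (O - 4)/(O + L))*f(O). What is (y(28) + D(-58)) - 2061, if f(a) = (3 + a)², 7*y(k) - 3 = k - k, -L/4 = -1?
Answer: 838702/189 ≈ 4437.6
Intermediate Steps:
L = 4 (L = -4*(-1) = 4)
y(k) = 3/7 (y(k) = 3/7 + (k - k)/7 = 3/7 + (⅐)*0 = 3/7 + 0 = 3/7)
D(O) = (3 + O)²*(1 + (-4 + O)/(4 + O)) (D(O) = (1 + (O - 4)/(O + 4))*(3 + O)² = (1 + (-4 + O)/(4 + O))*(3 + O)² = (3 + O)²*(1 + (-4 + O)/(4 + O)))
(y(28) + D(-58)) - 2061 = (3/7 + 2*(-58)*(3 - 58)²/(4 - 58)) - 2061 = (3/7 + 2*(-58)*(-55)²/(-54)) - 2061 = (3/7 + 2*(-58)*3025*(-1/54)) - 2061 = (3/7 + 175450/27) - 2061 = 1228231/189 - 2061 = 838702/189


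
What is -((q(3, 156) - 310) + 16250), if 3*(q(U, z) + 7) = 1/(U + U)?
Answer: -286795/18 ≈ -15933.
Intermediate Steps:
q(U, z) = -7 + 1/(6*U) (q(U, z) = -7 + 1/(3*(U + U)) = -7 + 1/(3*((2*U))) = -7 + (1/(2*U))/3 = -7 + 1/(6*U))
-((q(3, 156) - 310) + 16250) = -(((-7 + (⅙)/3) - 310) + 16250) = -(((-7 + (⅙)*(⅓)) - 310) + 16250) = -(((-7 + 1/18) - 310) + 16250) = -((-125/18 - 310) + 16250) = -(-5705/18 + 16250) = -1*286795/18 = -286795/18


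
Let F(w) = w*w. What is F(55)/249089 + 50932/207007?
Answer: 13312797123/51563166623 ≈ 0.25818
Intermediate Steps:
F(w) = w²
F(55)/249089 + 50932/207007 = 55²/249089 + 50932/207007 = 3025*(1/249089) + 50932*(1/207007) = 3025/249089 + 50932/207007 = 13312797123/51563166623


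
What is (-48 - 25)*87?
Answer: -6351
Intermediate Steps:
(-48 - 25)*87 = -73*87 = -6351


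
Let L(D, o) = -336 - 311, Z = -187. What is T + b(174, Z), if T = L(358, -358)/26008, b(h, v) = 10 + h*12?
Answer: 54564137/26008 ≈ 2098.0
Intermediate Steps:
L(D, o) = -647
b(h, v) = 10 + 12*h
T = -647/26008 ≈ -0.024877
T + b(174, Z) = -647/26008 + (10 + 12*174) = -647/26008 + (10 + 2088) = -647/26008 + 2098 = 54564137/26008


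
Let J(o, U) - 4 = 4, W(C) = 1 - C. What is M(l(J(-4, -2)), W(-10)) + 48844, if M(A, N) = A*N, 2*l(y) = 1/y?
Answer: 781515/16 ≈ 48845.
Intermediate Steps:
J(o, U) = 8 (J(o, U) = 4 + 4 = 8)
l(y) = 1/(2*y)
M(l(J(-4, -2)), W(-10)) + 48844 = ((½)/8)*(1 - 1*(-10)) + 48844 = ((½)*(⅛))*(1 + 10) + 48844 = (1/16)*11 + 48844 = 11/16 + 48844 = 781515/16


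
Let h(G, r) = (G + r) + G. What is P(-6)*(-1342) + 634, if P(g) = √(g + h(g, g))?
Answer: 634 - 2684*I*√6 ≈ 634.0 - 6574.4*I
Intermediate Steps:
h(G, r) = r + 2*G
P(g) = 2*√g (P(g) = √(g + (g + 2*g)) = √(g + 3*g) = √(4*g) = 2*√g)
P(-6)*(-1342) + 634 = (2*√(-6))*(-1342) + 634 = (2*(I*√6))*(-1342) + 634 = (2*I*√6)*(-1342) + 634 = -2684*I*√6 + 634 = 634 - 2684*I*√6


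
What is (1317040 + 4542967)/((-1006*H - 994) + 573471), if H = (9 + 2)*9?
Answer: 5860007/472883 ≈ 12.392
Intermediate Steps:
H = 99 (H = 11*9 = 99)
(1317040 + 4542967)/((-1006*H - 994) + 573471) = (1317040 + 4542967)/((-1006*99 - 994) + 573471) = 5860007/((-99594 - 994) + 573471) = 5860007/(-100588 + 573471) = 5860007/472883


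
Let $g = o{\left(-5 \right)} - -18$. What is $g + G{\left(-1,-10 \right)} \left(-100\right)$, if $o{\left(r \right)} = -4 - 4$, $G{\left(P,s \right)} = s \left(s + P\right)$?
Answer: $-10990$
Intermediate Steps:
$G{\left(P,s \right)} = s \left(P + s\right)$
$o{\left(r \right)} = -8$ ($o{\left(r \right)} = -4 - 4 = -8$)
$g = 10$ ($g = -8 - -18 = -8 + 18 = 10$)
$g + G{\left(-1,-10 \right)} \left(-100\right) = 10 + - 10 \left(-1 - 10\right) \left(-100\right) = 10 + \left(-10\right) \left(-11\right) \left(-100\right) = 10 + 110 \left(-100\right) = 10 - 11000 = -10990$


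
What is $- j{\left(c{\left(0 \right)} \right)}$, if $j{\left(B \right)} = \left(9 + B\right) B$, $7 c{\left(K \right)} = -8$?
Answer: $\frac{440}{49} \approx 8.9796$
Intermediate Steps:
$c{\left(K \right)} = - \frac{8}{7}$ ($c{\left(K \right)} = \frac{1}{7} \left(-8\right) = - \frac{8}{7}$)
$j{\left(B \right)} = B \left(9 + B\right)$
$- j{\left(c{\left(0 \right)} \right)} = - \frac{\left(-8\right) \left(9 - \frac{8}{7}\right)}{7} = - \frac{\left(-8\right) 55}{7 \cdot 7} = \left(-1\right) \left(- \frac{440}{49}\right) = \frac{440}{49}$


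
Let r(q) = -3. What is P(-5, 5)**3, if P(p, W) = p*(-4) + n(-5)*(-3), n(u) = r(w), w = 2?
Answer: 24389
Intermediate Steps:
n(u) = -3
P(p, W) = 9 - 4*p (P(p, W) = p*(-4) - 3*(-3) = -4*p + 9 = 9 - 4*p)
P(-5, 5)**3 = (9 - 4*(-5))**3 = (9 + 20)**3 = 29**3 = 24389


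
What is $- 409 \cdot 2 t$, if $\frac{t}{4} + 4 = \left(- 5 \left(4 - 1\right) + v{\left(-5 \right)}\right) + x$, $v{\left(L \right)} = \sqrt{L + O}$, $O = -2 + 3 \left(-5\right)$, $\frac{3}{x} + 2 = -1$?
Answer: $65440 - 3272 i \sqrt{22} \approx 65440.0 - 15347.0 i$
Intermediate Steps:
$x = -1$ ($x = \frac{3}{-2 - 1} = \frac{3}{-3} = 3 \left(- \frac{1}{3}\right) = -1$)
$O = -17$ ($O = -2 - 15 = -17$)
$v{\left(L \right)} = \sqrt{-17 + L}$ ($v{\left(L \right)} = \sqrt{L - 17} = \sqrt{-17 + L}$)
$t = -80 + 4 i \sqrt{22}$ ($t = -16 + 4 \left(\left(- 5 \left(4 - 1\right) + \sqrt{-17 - 5}\right) - 1\right) = -16 + 4 \left(\left(\left(-5\right) 3 + \sqrt{-22}\right) - 1\right) = -16 + 4 \left(\left(-15 + i \sqrt{22}\right) - 1\right) = -16 + 4 \left(-16 + i \sqrt{22}\right) = -16 - \left(64 - 4 i \sqrt{22}\right) = -80 + 4 i \sqrt{22} \approx -80.0 + 18.762 i$)
$- 409 \cdot 2 t = - 409 \cdot 2 \left(-80 + 4 i \sqrt{22}\right) = - 409 \left(-160 + 8 i \sqrt{22}\right) = 65440 - 3272 i \sqrt{22}$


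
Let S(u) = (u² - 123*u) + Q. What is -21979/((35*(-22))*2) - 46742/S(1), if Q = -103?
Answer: 15385591/69300 ≈ 222.01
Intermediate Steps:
S(u) = -103 + u² - 123*u (S(u) = (u² - 123*u) - 103 = -103 + u² - 123*u)
-21979/((35*(-22))*2) - 46742/S(1) = -21979/((35*(-22))*2) - 46742/(-103 + 1² - 123*1) = -21979/((-770*2)) - 46742/(-103 + 1 - 123) = -21979/(-1540) - 46742/(-225) = -21979*(-1/1540) - 46742*(-1/225) = 21979/1540 + 46742/225 = 15385591/69300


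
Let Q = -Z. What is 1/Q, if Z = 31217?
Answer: -1/31217 ≈ -3.2034e-5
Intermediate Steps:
Q = -31217 (Q = -1*31217 = -31217)
1/Q = 1/(-31217) = -1/31217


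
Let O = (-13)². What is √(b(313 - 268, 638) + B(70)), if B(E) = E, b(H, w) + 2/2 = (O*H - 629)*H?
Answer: √313989 ≈ 560.35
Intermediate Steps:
O = 169
b(H, w) = -1 + H*(-629 + 169*H) (b(H, w) = -1 + (169*H - 629)*H = -1 + (-629 + 169*H)*H = -1 + H*(-629 + 169*H))
√(b(313 - 268, 638) + B(70)) = √((-1 - 629*(313 - 268) + 169*(313 - 268)²) + 70) = √((-1 - 629*45 + 169*45²) + 70) = √((-1 - 28305 + 169*2025) + 70) = √((-1 - 28305 + 342225) + 70) = √(313919 + 70) = √313989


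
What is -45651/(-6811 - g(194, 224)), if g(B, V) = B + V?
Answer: 45651/7229 ≈ 6.3150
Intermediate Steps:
-45651/(-6811 - g(194, 224)) = -45651/(-6811 - (194 + 224)) = -45651/(-6811 - 1*418) = -45651/(-6811 - 418) = -45651/(-7229) = -45651*(-1/7229) = 45651/7229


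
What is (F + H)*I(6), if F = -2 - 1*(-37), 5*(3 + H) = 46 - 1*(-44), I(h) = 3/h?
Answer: 25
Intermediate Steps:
H = 15 (H = -3 + (46 - 1*(-44))/5 = -3 + (46 + 44)/5 = -3 + (⅕)*90 = -3 + 18 = 15)
F = 35 (F = -2 + 37 = 35)
(F + H)*I(6) = (35 + 15)*(3/6) = 50*(3*(⅙)) = 50*(½) = 25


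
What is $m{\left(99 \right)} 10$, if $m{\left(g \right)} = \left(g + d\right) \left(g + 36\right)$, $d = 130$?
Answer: $309150$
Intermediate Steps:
$m{\left(g \right)} = \left(36 + g\right) \left(130 + g\right)$ ($m{\left(g \right)} = \left(g + 130\right) \left(g + 36\right) = \left(130 + g\right) \left(36 + g\right) = \left(36 + g\right) \left(130 + g\right)$)
$m{\left(99 \right)} 10 = \left(4680 + 99^{2} + 166 \cdot 99\right) 10 = \left(4680 + 9801 + 16434\right) 10 = 30915 \cdot 10 = 309150$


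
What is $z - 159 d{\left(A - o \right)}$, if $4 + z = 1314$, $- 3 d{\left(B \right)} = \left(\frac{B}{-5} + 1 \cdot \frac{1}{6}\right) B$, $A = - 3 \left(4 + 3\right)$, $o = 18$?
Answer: $- \frac{151571}{10} \approx -15157.0$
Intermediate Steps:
$A = -21$ ($A = \left(-3\right) 7 = -21$)
$d{\left(B \right)} = - \frac{B \left(\frac{1}{6} - \frac{B}{5}\right)}{3}$ ($d{\left(B \right)} = - \frac{\left(\frac{B}{-5} + 1 \cdot \frac{1}{6}\right) B}{3} = - \frac{\left(B \left(- \frac{1}{5}\right) + 1 \cdot \frac{1}{6}\right) B}{3} = - \frac{\left(- \frac{B}{5} + \frac{1}{6}\right) B}{3} = - \frac{\left(\frac{1}{6} - \frac{B}{5}\right) B}{3} = - \frac{B \left(\frac{1}{6} - \frac{B}{5}\right)}{3}$)
$z = 1310$ ($z = -4 + 1314 = 1310$)
$z - 159 d{\left(A - o \right)} = 1310 - 159 \frac{\left(-21 - 18\right) \left(-5 + 6 \left(-21 - 18\right)\right)}{90} = 1310 - 159 \cdot \frac{1}{90} \left(-39\right) \left(-5 + 6 \left(-39\right)\right) = 1310 - 159 \cdot \frac{1}{90} \left(-39\right) \left(-5 - 234\right) = 1310 - 159 \cdot \frac{1}{90} \left(-39\right) \left(-239\right) = 1310 - \frac{164671}{10} = - \frac{151571}{10}$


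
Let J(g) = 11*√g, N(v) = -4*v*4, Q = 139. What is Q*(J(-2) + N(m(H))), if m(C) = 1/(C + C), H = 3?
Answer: -1112/3 + 1529*I*√2 ≈ -370.67 + 2162.3*I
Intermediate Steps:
m(C) = 1/(2*C)
N(v) = -16*v
Q*(J(-2) + N(m(H))) = 139*(11*√(-2) - 8/3) = 139*(11*(I*√2) - 8/3) = 139*(11*I*√2 - 16*⅙) = 139*(11*I*√2 - 8/3) = 139*(-8/3 + 11*I*√2) = -1112/3 + 1529*I*√2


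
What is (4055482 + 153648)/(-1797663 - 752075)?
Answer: -2104565/1274869 ≈ -1.6508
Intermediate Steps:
(4055482 + 153648)/(-1797663 - 752075) = 4209130/(-2549738) = 4209130*(-1/2549738) = -2104565/1274869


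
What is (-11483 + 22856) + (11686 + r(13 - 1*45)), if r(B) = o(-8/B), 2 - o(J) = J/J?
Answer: 23060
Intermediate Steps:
o(J) = 1 (o(J) = 2 - J/J = 2 - 1*1 = 2 - 1 = 1)
r(B) = 1
(-11483 + 22856) + (11686 + r(13 - 1*45)) = (-11483 + 22856) + (11686 + 1) = 11373 + 11687 = 23060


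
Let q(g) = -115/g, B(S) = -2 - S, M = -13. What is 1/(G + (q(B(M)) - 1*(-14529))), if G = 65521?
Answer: 11/880435 ≈ 1.2494e-5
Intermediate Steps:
1/(G + (q(B(M)) - 1*(-14529))) = 1/(65521 + (-115/(-2 - 1*(-13)) - 1*(-14529))) = 1/(65521 + (-115/(-2 + 13) + 14529)) = 1/(65521 + (-115/11 + 14529)) = 1/(65521 + 159704/11) = 1/(880435/11) = 11/880435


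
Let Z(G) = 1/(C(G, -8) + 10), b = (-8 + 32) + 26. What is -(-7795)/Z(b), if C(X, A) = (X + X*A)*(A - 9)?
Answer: 46458200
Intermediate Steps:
C(X, A) = (-9 + A)*(X + A*X) (C(X, A) = (X + A*X)*(-9 + A) = (-9 + A)*(X + A*X))
b = 50 (b = 24 + 26 = 50)
Z(G) = 1/(10 + 119*G) (Z(G) = 1/(G*(-9 + (-8)² - 8*(-8)) + 10) = 1/(G*(-9 + 64 + 64) + 10) = 1/(G*119 + 10) = 1/(119*G + 10) = 1/(10 + 119*G))
-(-7795)/Z(b) = -(-7795)/(1/(10 + 119*50)) = -(-7795)/(1/(10 + 5950)) = -(-7795)/(1/5960) = -(-7795)/1/5960 = -(-7795)*5960 = -1*(-46458200) = 46458200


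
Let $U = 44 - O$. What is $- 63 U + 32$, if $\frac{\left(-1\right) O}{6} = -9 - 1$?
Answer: $1040$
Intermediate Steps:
$O = 60$ ($O = - 6 \left(-9 - 1\right) = \left(-6\right) \left(-10\right) = 60$)
$U = -16$ ($U = 44 - 60 = -16$)
$- 63 U + 32 = \left(-63\right) \left(-16\right) + 32 = 1008 + 32 = 1040$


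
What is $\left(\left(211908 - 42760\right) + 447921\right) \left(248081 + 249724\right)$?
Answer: $307180033545$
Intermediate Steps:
$\left(\left(211908 - 42760\right) + 447921\right) \left(248081 + 249724\right) = \left(\left(211908 - 42760\right) + 447921\right) 497805 = \left(169148 + 447921\right) 497805 = 617069 \cdot 497805 = 307180033545$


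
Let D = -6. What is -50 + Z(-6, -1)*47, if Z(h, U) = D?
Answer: -332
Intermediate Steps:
Z(h, U) = -6
-50 + Z(-6, -1)*47 = -50 - 6*47 = -50 - 282 = -332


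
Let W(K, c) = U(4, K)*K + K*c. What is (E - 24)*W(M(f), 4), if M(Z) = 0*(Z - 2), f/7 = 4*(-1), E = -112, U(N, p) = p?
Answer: 0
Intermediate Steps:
f = -28 (f = 7*(4*(-1)) = 7*(-4) = -28)
M(Z) = 0 (M(Z) = 0*(-2 + Z) = 0)
W(K, c) = K**2 + K*c (W(K, c) = K*K + K*c = K**2 + K*c)
(E - 24)*W(M(f), 4) = (-112 - 24)*(0*(0 + 4)) = -0*4 = -136*0 = 0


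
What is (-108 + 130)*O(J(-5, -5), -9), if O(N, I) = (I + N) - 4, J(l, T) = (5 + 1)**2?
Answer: 506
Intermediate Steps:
J(l, T) = 36 (J(l, T) = 6**2 = 36)
O(N, I) = -4 + I + N
(-108 + 130)*O(J(-5, -5), -9) = (-108 + 130)*(-4 - 9 + 36) = 22*23 = 506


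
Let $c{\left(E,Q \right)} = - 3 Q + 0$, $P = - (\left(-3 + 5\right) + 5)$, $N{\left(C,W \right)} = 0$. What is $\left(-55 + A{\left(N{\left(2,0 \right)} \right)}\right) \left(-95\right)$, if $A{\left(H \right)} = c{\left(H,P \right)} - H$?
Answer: $3230$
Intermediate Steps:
$P = -7$ ($P = - (2 + 5) = \left(-1\right) 7 = -7$)
$c{\left(E,Q \right)} = - 3 Q$
$A{\left(H \right)} = 21 - H$ ($A{\left(H \right)} = \left(-3\right) \left(-7\right) - H = 21 - H$)
$\left(-55 + A{\left(N{\left(2,0 \right)} \right)}\right) \left(-95\right) = \left(-55 + \left(21 - 0\right)\right) \left(-95\right) = \left(-55 + \left(21 + 0\right)\right) \left(-95\right) = \left(-55 + 21\right) \left(-95\right) = \left(-34\right) \left(-95\right) = 3230$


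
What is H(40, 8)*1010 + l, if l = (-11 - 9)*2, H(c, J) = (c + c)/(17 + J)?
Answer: 3192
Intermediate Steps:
H(c, J) = 2*c/(17 + J) (H(c, J) = (2*c)/(17 + J) = 2*c/(17 + J))
l = -40 (l = -20*2 = -40)
H(40, 8)*1010 + l = (2*40/(17 + 8))*1010 - 40 = (2*40/25)*1010 - 40 = (2*40*(1/25))*1010 - 40 = (16/5)*1010 - 40 = 3232 - 40 = 3192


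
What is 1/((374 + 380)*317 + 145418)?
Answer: 1/384436 ≈ 2.6012e-6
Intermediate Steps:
1/((374 + 380)*317 + 145418) = 1/(754*317 + 145418) = 1/(239018 + 145418) = 1/384436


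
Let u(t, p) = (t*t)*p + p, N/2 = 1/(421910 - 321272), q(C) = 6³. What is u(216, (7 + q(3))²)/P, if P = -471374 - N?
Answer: -116750443349007/23719068307 ≈ -4922.2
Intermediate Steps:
q(C) = 216
N = 1/50319 (N = 2/(421910 - 321272) = 2/100638 = 2*(1/100638) = 1/50319 ≈ 1.9873e-5)
u(t, p) = p + p*t² (u(t, p) = t²*p + p = p*t² + p = p + p*t²)
P = -23719068307/50319 (P = -471374 - 1*1/50319 = -471374 - 1/50319 = -23719068307/50319 ≈ -4.7137e+5)
u(216, (7 + q(3))²)/P = ((7 + 216)²*(1 + 216²))/(-23719068307/50319) = (223²*(1 + 46656))*(-50319/23719068307) = (49729*46657)*(-50319/23719068307) = 2320205953*(-50319/23719068307) = -116750443349007/23719068307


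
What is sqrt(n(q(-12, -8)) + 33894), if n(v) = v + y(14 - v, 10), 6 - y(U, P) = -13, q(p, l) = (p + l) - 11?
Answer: sqrt(33882) ≈ 184.07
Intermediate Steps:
q(p, l) = -11 + l + p (q(p, l) = (l + p) - 11 = -11 + l + p)
y(U, P) = 19 (y(U, P) = 6 - 1*(-13) = 6 + 13 = 19)
n(v) = 19 + v (n(v) = v + 19 = 19 + v)
sqrt(n(q(-12, -8)) + 33894) = sqrt((19 + (-11 - 8 - 12)) + 33894) = sqrt((19 - 31) + 33894) = sqrt(-12 + 33894) = sqrt(33882)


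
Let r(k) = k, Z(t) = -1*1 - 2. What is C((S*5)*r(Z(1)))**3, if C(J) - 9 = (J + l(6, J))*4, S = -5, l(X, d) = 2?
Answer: 31855013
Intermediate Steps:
Z(t) = -3 (Z(t) = -1 - 2 = -3)
C(J) = 17 + 4*J (C(J) = 9 + (J + 2)*4 = 9 + (2 + J)*4 = 9 + (8 + 4*J) = 17 + 4*J)
C((S*5)*r(Z(1)))**3 = (17 + 4*(-5*5*(-3)))**3 = (17 + 4*(-25*(-3)))**3 = (17 + 4*75)**3 = (17 + 300)**3 = 317**3 = 31855013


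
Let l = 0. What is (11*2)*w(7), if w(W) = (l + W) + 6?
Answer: 286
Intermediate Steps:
w(W) = 6 + W (w(W) = (0 + W) + 6 = W + 6 = 6 + W)
(11*2)*w(7) = (11*2)*(6 + 7) = 22*13 = 286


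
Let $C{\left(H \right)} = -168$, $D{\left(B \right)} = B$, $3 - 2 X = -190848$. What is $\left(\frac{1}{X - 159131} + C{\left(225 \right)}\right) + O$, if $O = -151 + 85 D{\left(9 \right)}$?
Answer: $\frac{56825304}{127411} \approx 446.0$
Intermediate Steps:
$X = \frac{190851}{2}$ ($X = \frac{3}{2} - -95424 = \frac{3}{2} + 95424 = \frac{190851}{2} \approx 95426.0$)
$O = 614$ ($O = -151 + 85 \cdot 9 = -151 + 765 = 614$)
$\left(\frac{1}{X - 159131} + C{\left(225 \right)}\right) + O = \left(\frac{1}{\frac{190851}{2} - 159131} - 168\right) + 614 = \left(\frac{1}{- \frac{127411}{2}} - 168\right) + 614 = \left(- \frac{2}{127411} - 168\right) + 614 = - \frac{21405050}{127411} + 614 = \frac{56825304}{127411}$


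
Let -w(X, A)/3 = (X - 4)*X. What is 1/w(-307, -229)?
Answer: -1/286431 ≈ -3.4912e-6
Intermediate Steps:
w(X, A) = -3*X*(-4 + X) (w(X, A) = -3*(X - 4)*X = -3*(-4 + X)*X = -3*X*(-4 + X))
1/w(-307, -229) = 1/(3*(-307)*(4 - 1*(-307))) = 1/(3*(-307)*(4 + 307)) = 1/(3*(-307)*311) = 1/(-286431) = -1/286431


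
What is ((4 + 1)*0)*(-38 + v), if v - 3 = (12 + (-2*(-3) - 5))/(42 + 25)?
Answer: 0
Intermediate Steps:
v = 214/67 (v = 3 + (12 + (-2*(-3) - 5))/(42 + 25) = 3 + (12 + (6 - 5))/67 = 3 + (12 + 1)*(1/67) = 3 + 13*(1/67) = 3 + 13/67 = 214/67 ≈ 3.1940)
((4 + 1)*0)*(-38 + v) = ((4 + 1)*0)*(-38 + 214/67) = (5*0)*(-2332/67) = 0*(-2332/67) = 0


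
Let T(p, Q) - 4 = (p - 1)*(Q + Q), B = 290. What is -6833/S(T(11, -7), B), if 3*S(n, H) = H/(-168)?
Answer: 1721916/145 ≈ 11875.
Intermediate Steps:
T(p, Q) = 4 + 2*Q*(-1 + p) (T(p, Q) = 4 + (p - 1)*(Q + Q) = 4 + (-1 + p)*(2*Q) = 4 + 2*Q*(-1 + p))
S(n, H) = -H/504 (S(n, H) = (H/(-168))/3 = (H*(-1/168))/3 = (-H/168)/3 = -H/504)
-6833/S(T(11, -7), B) = -6833/((-1/504*290)) = -6833/(-145/252) = -6833*(-252/145) = 1721916/145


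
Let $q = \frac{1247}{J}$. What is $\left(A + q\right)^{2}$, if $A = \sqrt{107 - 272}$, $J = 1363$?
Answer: $- \frac{362636}{2209} + \frac{86 i \sqrt{165}}{47} \approx -164.16 + 23.504 i$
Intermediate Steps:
$A = i \sqrt{165}$ ($A = \sqrt{-165} = i \sqrt{165} \approx 12.845 i$)
$q = \frac{43}{47}$ ($q = \frac{1247}{1363} = 1247 \cdot \frac{1}{1363} = \frac{43}{47} \approx 0.91489$)
$\left(A + q\right)^{2} = \left(i \sqrt{165} + \frac{43}{47}\right)^{2} = \left(\frac{43}{47} + i \sqrt{165}\right)^{2}$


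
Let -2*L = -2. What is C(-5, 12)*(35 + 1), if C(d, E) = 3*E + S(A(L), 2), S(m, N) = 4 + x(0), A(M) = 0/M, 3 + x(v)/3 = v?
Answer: 1116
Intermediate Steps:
x(v) = -9 + 3*v
L = 1 (L = -½*(-2) = 1)
A(M) = 0
S(m, N) = -5 (S(m, N) = 4 + (-9 + 3*0) = 4 + (-9 + 0) = 4 - 9 = -5)
C(d, E) = -5 + 3*E (C(d, E) = 3*E - 5 = -5 + 3*E)
C(-5, 12)*(35 + 1) = (-5 + 3*12)*(35 + 1) = (-5 + 36)*36 = 31*36 = 1116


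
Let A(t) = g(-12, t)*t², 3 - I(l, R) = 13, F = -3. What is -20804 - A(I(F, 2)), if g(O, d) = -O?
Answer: -22004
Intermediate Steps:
I(l, R) = -10 (I(l, R) = 3 - 1*13 = 3 - 13 = -10)
A(t) = 12*t² (A(t) = (-1*(-12))*t² = 12*t²)
-20804 - A(I(F, 2)) = -20804 - 12*(-10)² = -20804 - 12*100 = -20804 - 1*1200 = -20804 - 1200 = -22004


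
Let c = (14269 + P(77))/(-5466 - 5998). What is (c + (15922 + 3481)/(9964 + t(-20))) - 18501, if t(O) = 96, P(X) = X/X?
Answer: -133350093003/7207990 ≈ -18500.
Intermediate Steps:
P(X) = 1
c = -7135/5732 (c = (14269 + 1)/(-5466 - 5998) = 14270/(-11464) = 14270*(-1/11464) = -7135/5732 ≈ -1.2448)
(c + (15922 + 3481)/(9964 + t(-20))) - 18501 = (-7135/5732 + (15922 + 3481)/(9964 + 96)) - 18501 = (-7135/5732 + 19403/10060) - 18501 = 4929987/7207990 - 18501 = -133350093003/7207990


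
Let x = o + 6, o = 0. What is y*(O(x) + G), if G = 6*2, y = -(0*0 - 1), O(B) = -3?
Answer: 9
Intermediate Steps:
x = 6 (x = 0 + 6 = 6)
y = 1 (y = -(0 - 1) = -1*(-1) = 1)
G = 12
y*(O(x) + G) = 1*(-3 + 12) = 1*9 = 9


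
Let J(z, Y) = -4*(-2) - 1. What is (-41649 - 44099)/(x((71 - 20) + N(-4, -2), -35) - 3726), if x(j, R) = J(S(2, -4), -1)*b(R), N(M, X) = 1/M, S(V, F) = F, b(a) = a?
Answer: 85748/3971 ≈ 21.594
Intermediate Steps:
J(z, Y) = 7 (J(z, Y) = 8 - 1 = 7)
x(j, R) = 7*R
(-41649 - 44099)/(x((71 - 20) + N(-4, -2), -35) - 3726) = (-41649 - 44099)/(7*(-35) - 3726) = -85748/(-245 - 3726) = -85748/(-3971) = -85748*(-1/3971) = 85748/3971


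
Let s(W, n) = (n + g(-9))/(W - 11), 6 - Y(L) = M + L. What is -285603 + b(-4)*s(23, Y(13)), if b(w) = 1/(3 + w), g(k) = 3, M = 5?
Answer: -1142409/4 ≈ -2.8560e+5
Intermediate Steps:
Y(L) = 1 - L (Y(L) = 6 - (5 + L) = 6 + (-5 - L) = 1 - L)
s(W, n) = (3 + n)/(-11 + W) (s(W, n) = (n + 3)/(W - 11) = (3 + n)/(-11 + W))
-285603 + b(-4)*s(23, Y(13)) = -285603 + ((3 + (1 - 1*13))/(-11 + 23))/(3 - 4) = -285603 + ((3 + (1 - 13))/12)/(-1) = -285603 - (3 - 12)/12 = -285603 - (-9)/12 = -285603 - 1*(-¾) = -285603 + ¾ = -1142409/4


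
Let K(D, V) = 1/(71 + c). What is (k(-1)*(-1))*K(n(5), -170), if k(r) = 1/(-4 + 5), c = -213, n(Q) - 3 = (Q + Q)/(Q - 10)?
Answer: 1/142 ≈ 0.0070423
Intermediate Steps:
n(Q) = 3 + 2*Q/(-10 + Q) (n(Q) = 3 + (Q + Q)/(Q - 10) = 3 + (2*Q)/(-10 + Q) = 3 + 2*Q/(-10 + Q))
K(D, V) = -1/142 (K(D, V) = 1/(71 - 213) = 1/(-142) = -1/142)
k(r) = 1 (k(r) = 1/1 = 1)
(k(-1)*(-1))*K(n(5), -170) = (1*(-1))*(-1/142) = -1*(-1/142) = 1/142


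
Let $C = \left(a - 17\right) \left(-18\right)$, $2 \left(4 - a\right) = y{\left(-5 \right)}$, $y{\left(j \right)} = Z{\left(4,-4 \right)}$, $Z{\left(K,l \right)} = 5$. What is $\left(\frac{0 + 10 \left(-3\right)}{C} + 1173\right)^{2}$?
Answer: $\frac{11898228241}{8649} \approx 1.3757 \cdot 10^{6}$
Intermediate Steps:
$y{\left(j \right)} = 5$
$a = \frac{3}{2}$ ($a = 4 - \frac{5}{2} = \frac{3}{2} \approx 1.5$)
$C = 279$ ($C = \left(\frac{3}{2} - 17\right) \left(-18\right) = \left(- \frac{31}{2}\right) \left(-18\right) = 279$)
$\left(\frac{0 + 10 \left(-3\right)}{C} + 1173\right)^{2} = \left(\frac{0 + 10 \left(-3\right)}{279} + 1173\right)^{2} = \left(\left(0 - 30\right) \frac{1}{279} + 1173\right)^{2} = \left(\left(-30\right) \frac{1}{279} + 1173\right)^{2} = \left(- \frac{10}{93} + 1173\right)^{2} = \left(\frac{109079}{93}\right)^{2} = \frac{11898228241}{8649}$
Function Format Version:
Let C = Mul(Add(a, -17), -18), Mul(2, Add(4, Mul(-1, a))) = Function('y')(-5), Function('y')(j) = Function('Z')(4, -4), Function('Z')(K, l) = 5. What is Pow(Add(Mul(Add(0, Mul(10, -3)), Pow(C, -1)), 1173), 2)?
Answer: Rational(11898228241, 8649) ≈ 1.3757e+6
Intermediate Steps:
Function('y')(j) = 5
a = Rational(3, 2) (a = Add(4, Mul(Rational(-1, 2), 5)) = Add(4, Rational(-5, 2)) = Rational(3, 2) ≈ 1.5000)
C = 279 (C = Mul(Add(Rational(3, 2), -17), -18) = Mul(Rational(-31, 2), -18) = 279)
Pow(Add(Mul(Add(0, Mul(10, -3)), Pow(C, -1)), 1173), 2) = Pow(Add(Mul(Add(0, Mul(10, -3)), Pow(279, -1)), 1173), 2) = Pow(Add(Mul(Add(0, -30), Rational(1, 279)), 1173), 2) = Pow(Add(Mul(-30, Rational(1, 279)), 1173), 2) = Pow(Add(Rational(-10, 93), 1173), 2) = Pow(Rational(109079, 93), 2) = Rational(11898228241, 8649)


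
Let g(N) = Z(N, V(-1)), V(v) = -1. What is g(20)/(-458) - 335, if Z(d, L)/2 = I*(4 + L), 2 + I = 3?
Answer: -76718/229 ≈ -335.01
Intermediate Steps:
I = 1 (I = -2 + 3 = 1)
Z(d, L) = 8 + 2*L (Z(d, L) = 2*(1*(4 + L)) = 2*(4 + L) = 8 + 2*L)
g(N) = 6 (g(N) = 8 + 2*(-1) = 8 - 2 = 6)
g(20)/(-458) - 335 = 6/(-458) - 335 = -1/458*6 - 335 = -3/229 - 335 = -76718/229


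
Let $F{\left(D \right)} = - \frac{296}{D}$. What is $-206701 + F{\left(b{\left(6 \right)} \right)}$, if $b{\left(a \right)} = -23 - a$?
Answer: $- \frac{5994033}{29} \approx -2.0669 \cdot 10^{5}$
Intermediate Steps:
$-206701 + F{\left(b{\left(6 \right)} \right)} = -206701 - \frac{296}{-23 - 6} = -206701 - \frac{296}{-29} = -206701 - - \frac{296}{29} = -206701 + \frac{296}{29} = - \frac{5994033}{29}$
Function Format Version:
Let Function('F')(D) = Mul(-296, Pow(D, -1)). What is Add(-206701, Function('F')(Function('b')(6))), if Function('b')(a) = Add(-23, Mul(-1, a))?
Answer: Rational(-5994033, 29) ≈ -2.0669e+5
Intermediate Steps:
Add(-206701, Function('F')(Function('b')(6))) = Add(-206701, Mul(-296, Pow(Add(-23, Mul(-1, 6)), -1))) = Add(-206701, Mul(-296, Pow(Add(-23, -6), -1))) = Add(-206701, Mul(-296, Pow(-29, -1))) = Add(-206701, Mul(-296, Rational(-1, 29))) = Add(-206701, Rational(296, 29)) = Rational(-5994033, 29)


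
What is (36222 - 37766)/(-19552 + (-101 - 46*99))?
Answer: 1544/24207 ≈ 0.063783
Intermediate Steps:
(36222 - 37766)/(-19552 + (-101 - 46*99)) = -1544/(-19552 + (-101 - 4554)) = -1544/(-19552 - 4655) = -1544/(-24207) = -1544*(-1/24207) = 1544/24207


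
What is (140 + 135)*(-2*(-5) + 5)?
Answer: 4125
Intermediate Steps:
(140 + 135)*(-2*(-5) + 5) = 275*(10 + 5) = 275*15 = 4125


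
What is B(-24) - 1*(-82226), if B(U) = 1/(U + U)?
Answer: 3946847/48 ≈ 82226.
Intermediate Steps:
B(U) = 1/(2*U)
B(-24) - 1*(-82226) = (½)/(-24) - 1*(-82226) = (½)*(-1/24) + 82226 = -1/48 + 82226 = 3946847/48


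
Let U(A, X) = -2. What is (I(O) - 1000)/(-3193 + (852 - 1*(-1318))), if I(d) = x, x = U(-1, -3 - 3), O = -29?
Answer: 334/341 ≈ 0.97947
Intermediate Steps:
x = -2
I(d) = -2
(I(O) - 1000)/(-3193 + (852 - 1*(-1318))) = (-2 - 1000)/(-3193 + (852 - 1*(-1318))) = -1002/(-3193 + (852 + 1318)) = -1002/(-3193 + 2170) = -1002/(-1023) = -1002*(-1/1023) = 334/341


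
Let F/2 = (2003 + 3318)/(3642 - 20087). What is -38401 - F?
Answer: -631493803/16445 ≈ -38400.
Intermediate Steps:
F = -10642/16445 (F = 2*((2003 + 3318)/(3642 - 20087)) = 2*(5321/(-16445)) = 2*(5321*(-1/16445)) = 2*(-5321/16445) = -10642/16445 ≈ -0.64713)
-38401 - F = -38401 - 1*(-10642/16445) = -38401 + 10642/16445 = -631493803/16445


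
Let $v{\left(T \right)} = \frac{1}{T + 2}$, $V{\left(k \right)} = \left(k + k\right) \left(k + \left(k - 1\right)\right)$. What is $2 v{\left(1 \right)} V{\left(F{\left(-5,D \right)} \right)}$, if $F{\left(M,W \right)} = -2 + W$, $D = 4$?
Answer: $8$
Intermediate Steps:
$V{\left(k \right)} = 2 k \left(-1 + 2 k\right)$ ($V{\left(k \right)} = 2 k \left(k + \left(-1 + k\right)\right) = 2 k \left(-1 + 2 k\right)$)
$v{\left(T \right)} = \frac{1}{2 + T}$
$2 v{\left(1 \right)} V{\left(F{\left(-5,D \right)} \right)} = \frac{2}{2 + 1} \cdot 2 \left(-2 + 4\right) \left(-1 + 2 \left(-2 + 4\right)\right) = \frac{2}{3} \cdot 2 \cdot 2 \left(-1 + 2 \cdot 2\right) = 2 \cdot \frac{1}{3} \cdot 2 \cdot 2 \left(-1 + 4\right) = \frac{2 \cdot 2 \cdot 2 \cdot 3}{3} = \frac{2}{3} \cdot 12 = 8$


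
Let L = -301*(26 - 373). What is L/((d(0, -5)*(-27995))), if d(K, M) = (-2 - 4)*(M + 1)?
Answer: -104447/671880 ≈ -0.15545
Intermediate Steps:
d(K, M) = -6 - 6*M (d(K, M) = -6*(1 + M) = -6 - 6*M)
L = 104447 (L = -301*(-347) = 104447)
L/((d(0, -5)*(-27995))) = 104447/(((-6 - 6*(-5))*(-27995))) = 104447/(((-6 + 30)*(-27995))) = 104447/((24*(-27995))) = 104447/(-671880) = 104447*(-1/671880) = -104447/671880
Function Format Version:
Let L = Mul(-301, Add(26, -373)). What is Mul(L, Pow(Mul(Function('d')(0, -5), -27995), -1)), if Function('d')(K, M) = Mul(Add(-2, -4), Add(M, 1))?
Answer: Rational(-104447, 671880) ≈ -0.15545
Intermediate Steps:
Function('d')(K, M) = Add(-6, Mul(-6, M)) (Function('d')(K, M) = Mul(-6, Add(1, M)) = Add(-6, Mul(-6, M)))
L = 104447 (L = Mul(-301, -347) = 104447)
Mul(L, Pow(Mul(Function('d')(0, -5), -27995), -1)) = Mul(104447, Pow(Mul(Add(-6, Mul(-6, -5)), -27995), -1)) = Mul(104447, Pow(Mul(Add(-6, 30), -27995), -1)) = Mul(104447, Pow(Mul(24, -27995), -1)) = Mul(104447, Pow(-671880, -1)) = Mul(104447, Rational(-1, 671880)) = Rational(-104447, 671880)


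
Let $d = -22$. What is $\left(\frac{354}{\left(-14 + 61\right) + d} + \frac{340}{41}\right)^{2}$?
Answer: $\frac{529644196}{1050625} \approx 504.12$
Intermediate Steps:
$\left(\frac{354}{\left(-14 + 61\right) + d} + \frac{340}{41}\right)^{2} = \left(\frac{354}{\left(-14 + 61\right) - 22} + \frac{340}{41}\right)^{2} = \left(\frac{354}{47 - 22} + 340 \cdot \frac{1}{41}\right)^{2} = \left(\frac{354}{25} + \frac{340}{41}\right)^{2} = \left(\frac{23014}{1025}\right)^{2} = \frac{529644196}{1050625}$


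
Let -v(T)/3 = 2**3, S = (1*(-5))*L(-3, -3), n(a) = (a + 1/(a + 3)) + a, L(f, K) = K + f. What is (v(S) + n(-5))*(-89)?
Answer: 6141/2 ≈ 3070.5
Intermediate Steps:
n(a) = 1/(3 + a) + 2*a (n(a) = (a + 1/(3 + a)) + a = 1/(3 + a) + 2*a)
S = 30 (S = (1*(-5))*(-3 - 3) = -5*(-6) = 30)
v(T) = -24 (v(T) = -3*2**3 = -3*8 = -24)
(v(S) + n(-5))*(-89) = (-24 + (1 + 2*(-5)**2 + 6*(-5))/(3 - 5))*(-89) = (-24 + (1 + 2*25 - 30)/(-2))*(-89) = (-24 - (1 + 50 - 30)/2)*(-89) = (-24 - 1/2*21)*(-89) = (-24 - 21/2)*(-89) = -69/2*(-89) = 6141/2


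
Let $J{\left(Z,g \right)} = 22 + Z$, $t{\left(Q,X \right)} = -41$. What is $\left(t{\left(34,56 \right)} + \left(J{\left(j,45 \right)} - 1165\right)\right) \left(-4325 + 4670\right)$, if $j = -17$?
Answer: $-414345$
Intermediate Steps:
$\left(t{\left(34,56 \right)} + \left(J{\left(j,45 \right)} - 1165\right)\right) \left(-4325 + 4670\right) = \left(-41 + \left(\left(22 - 17\right) - 1165\right)\right) \left(-4325 + 4670\right) = \left(-41 + \left(5 - 1165\right)\right) 345 = \left(-41 - 1160\right) 345 = \left(-1201\right) 345 = -414345$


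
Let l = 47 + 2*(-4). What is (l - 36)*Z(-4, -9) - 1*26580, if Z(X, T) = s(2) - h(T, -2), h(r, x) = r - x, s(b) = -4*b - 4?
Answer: -26595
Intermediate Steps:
s(b) = -4 - 4*b
Z(X, T) = -14 - T (Z(X, T) = (-4 - 4*2) - (T - 1*(-2)) = (-4 - 8) - (T + 2) = -12 - (2 + T) = -12 + (-2 - T) = -14 - T)
l = 39 (l = 47 - 8 = 39)
(l - 36)*Z(-4, -9) - 1*26580 = (39 - 36)*(-14 - 1*(-9)) - 1*26580 = 3*(-14 + 9) - 26580 = 3*(-5) - 26580 = -15 - 26580 = -26595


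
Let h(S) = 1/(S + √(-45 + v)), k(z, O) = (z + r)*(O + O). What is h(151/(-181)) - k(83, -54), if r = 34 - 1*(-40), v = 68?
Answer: 12389810443/730702 + 32761*√23/730702 ≈ 16956.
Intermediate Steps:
r = 74 (r = 34 + 40 = 74)
k(z, O) = 2*O*(74 + z) (k(z, O) = (z + 74)*(O + O) = (74 + z)*(2*O) = 2*O*(74 + z))
h(S) = 1/(S + √23) (h(S) = 1/(S + √(-45 + 68)) = 1/(S + √23))
h(151/(-181)) - k(83, -54) = 1/(151/(-181) + √23) - 2*(-54)*(74 + 83) = 1/(151*(-1/181) + √23) - 2*(-54)*157 = 1/(-151/181 + √23) - 1*(-16956) = 1/(-151/181 + √23) + 16956 = 16956 + 1/(-151/181 + √23)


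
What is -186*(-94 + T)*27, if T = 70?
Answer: 120528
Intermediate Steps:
-186*(-94 + T)*27 = -186*(-94 + 70)*27 = -(-4464)*27 = -186*(-648) = 120528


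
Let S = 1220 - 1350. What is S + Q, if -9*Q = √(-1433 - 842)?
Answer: -130 - 5*I*√91/9 ≈ -130.0 - 5.2997*I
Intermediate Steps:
S = -130
Q = -5*I*√91/9 (Q = -√(-1433 - 842)/9 = -5*I*√91/9 ≈ -5.2997*I)
S + Q = -130 - 5*I*√91/9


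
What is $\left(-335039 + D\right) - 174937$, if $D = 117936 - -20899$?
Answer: $-371141$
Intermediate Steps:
$D = 138835$ ($D = 117936 + 20899 = 138835$)
$\left(-335039 + D\right) - 174937 = \left(-335039 + 138835\right) - 174937 = -196204 - 174937 = -371141$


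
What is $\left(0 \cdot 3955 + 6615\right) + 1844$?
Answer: $8459$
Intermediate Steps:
$\left(0 \cdot 3955 + 6615\right) + 1844 = \left(0 + 6615\right) + 1844 = 6615 + 1844 = 8459$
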